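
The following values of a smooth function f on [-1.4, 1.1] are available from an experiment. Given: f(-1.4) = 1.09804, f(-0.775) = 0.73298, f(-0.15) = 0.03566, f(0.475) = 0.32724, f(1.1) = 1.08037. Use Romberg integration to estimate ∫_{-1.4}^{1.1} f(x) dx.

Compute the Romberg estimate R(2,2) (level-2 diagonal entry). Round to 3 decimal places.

R(0,0) (trapezoid, 1 panel, h=2.5000): 2.72301
R(1,0) (trapezoid, 2 panels, h=1.2500): 1.40608
R(2,0) (trapezoid, 4 panels, h=0.6250): 1.36568
R(1,1) = 1.40608 + (1.40608 − 2.72301)/3 = 0.96710
R(2,1) = 1.36568 + (1.36568 − 1.40608)/3 = 1.35221
R(2,2) = 1.35221 + (1.35221 − 0.96710)/15 = 1.37788

1.378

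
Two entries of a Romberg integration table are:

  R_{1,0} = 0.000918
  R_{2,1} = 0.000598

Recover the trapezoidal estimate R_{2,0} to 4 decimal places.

From R_{2,1} = (4·R_{2,0} − R_{1,0})/3, solve for R_{2,0}:
4·R_{2,0} = 3·0.000598 + 0.000918 = 0.002712
R_{2,0} = 0.000678

0.0007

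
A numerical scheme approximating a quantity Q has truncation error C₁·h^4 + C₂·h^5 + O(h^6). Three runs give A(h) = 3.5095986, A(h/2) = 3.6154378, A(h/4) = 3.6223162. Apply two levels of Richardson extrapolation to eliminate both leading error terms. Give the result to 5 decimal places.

3.62278

First eliminate the h^4 term (factor 2^4 = 16):
  B₁ = (16·3.6154378 − 3.5095986)/15 = 3.6224937
  B₂ = (16·3.6223162 − 3.6154378)/15 = 3.6227748
Then eliminate the h^5 term (factor 2^5 = 32):
  (32·3.6227748 − 3.6224937)/31 = 3.6227839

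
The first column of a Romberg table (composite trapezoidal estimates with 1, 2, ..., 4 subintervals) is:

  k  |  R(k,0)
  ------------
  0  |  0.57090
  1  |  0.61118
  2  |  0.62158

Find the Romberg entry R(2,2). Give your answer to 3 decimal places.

0.625

Richardson extrapolation on the trapezoidal column (denominator 4−1=3):
R(1,1) = 0.61118 + (0.61118 − 0.57090)/3 = 0.62461
R(2,1) = 0.62158 + (0.62158 − 0.61118)/3 = 0.62505
R(2,2) = 0.62505 + (0.62505 − 0.62461)/15 = 0.62508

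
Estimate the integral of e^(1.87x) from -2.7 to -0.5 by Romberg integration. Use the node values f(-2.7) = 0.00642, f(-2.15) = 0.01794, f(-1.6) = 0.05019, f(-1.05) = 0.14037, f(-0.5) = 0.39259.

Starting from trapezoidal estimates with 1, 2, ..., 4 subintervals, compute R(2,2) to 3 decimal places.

R(0,0) (trapezoid, 1 panel, h=2.2000): 0.43891
R(1,0) (trapezoid, 2 panels, h=1.1000): 0.27466
R(2,0) (trapezoid, 4 panels, h=0.5500): 0.22440
R(1,1) = 0.27466 + (0.27466 − 0.43891)/3 = 0.21991
R(2,1) = 0.22440 + (0.22440 − 0.27466)/3 = 0.20765
R(2,2) = 0.20765 + (0.20765 − 0.21991)/15 = 0.20683

0.207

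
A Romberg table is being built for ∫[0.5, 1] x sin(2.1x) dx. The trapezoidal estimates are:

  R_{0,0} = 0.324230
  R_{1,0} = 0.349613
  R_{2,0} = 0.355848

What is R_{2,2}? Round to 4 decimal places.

R_{1,1} = (4·0.349613 − 0.324230) / 3 = 0.358074
R_{2,1} = (4·0.355848 − 0.349613) / 3 = 0.357926
R_{2,2} = (16·0.357926 − 0.358074) / 15 = 0.357916

0.3579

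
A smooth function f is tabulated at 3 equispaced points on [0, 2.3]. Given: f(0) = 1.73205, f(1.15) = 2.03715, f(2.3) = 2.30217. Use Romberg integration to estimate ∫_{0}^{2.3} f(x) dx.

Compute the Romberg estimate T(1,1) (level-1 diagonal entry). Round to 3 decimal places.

T(0,0) (trapezoid, 1 panel, h=2.3000): 4.63935
T(1,0) (trapezoid, 2 panels, h=1.1500): 4.66240
T(1,1) = 4.66240 + (4.66240 − 4.63935)/3 = 4.67008

4.670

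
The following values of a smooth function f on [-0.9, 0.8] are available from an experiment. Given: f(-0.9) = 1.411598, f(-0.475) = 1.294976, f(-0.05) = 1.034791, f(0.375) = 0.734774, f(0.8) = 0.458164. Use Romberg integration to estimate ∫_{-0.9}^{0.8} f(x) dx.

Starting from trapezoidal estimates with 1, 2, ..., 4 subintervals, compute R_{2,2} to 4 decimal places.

R_{0,0} (trapezoid, 1 panel, h=1.7000): 1.589298
R_{1,0} (trapezoid, 2 panels, h=0.8500): 1.674221
R_{2,0} (trapezoid, 4 panels, h=0.4250): 1.699754
R_{1,1} = 1.674221 + (1.674221 − 1.589298)/3 = 1.702529
R_{2,1} = 1.699754 + (1.699754 − 1.674221)/3 = 1.708265
R_{2,2} = 1.708265 + (1.708265 − 1.702529)/15 = 1.708647

1.7086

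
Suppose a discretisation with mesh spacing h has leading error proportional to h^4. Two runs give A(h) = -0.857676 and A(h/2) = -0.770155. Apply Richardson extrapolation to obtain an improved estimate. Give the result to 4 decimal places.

-0.7643

The leading error scales as h^4; refining by a factor of 2 reduces it by 2^4 = 16.
Extrapolated value = (16·A(h/2) − A(h)) / (16 − 1)
= (16·(-0.770155) − (-0.857676)) / 15
= -11.464804 / 15 = -0.764320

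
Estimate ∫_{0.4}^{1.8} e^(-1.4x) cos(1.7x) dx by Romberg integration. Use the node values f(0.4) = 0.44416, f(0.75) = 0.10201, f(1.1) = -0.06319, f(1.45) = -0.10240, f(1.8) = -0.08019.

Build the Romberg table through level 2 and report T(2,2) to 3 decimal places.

0.028

T(0,0) (trapezoid, 1 panel, h=1.4000): 0.25478
T(1,0) (trapezoid, 2 panels, h=0.7000): 0.08316
T(2,0) (trapezoid, 4 panels, h=0.3500): 0.04144
T(1,1) = 0.08316 + (0.08316 − 0.25478)/3 = 0.02595
T(2,1) = 0.04144 + (0.04144 − 0.08316)/3 = 0.02753
T(2,2) = 0.02753 + (0.02753 − 0.02595)/15 = 0.02764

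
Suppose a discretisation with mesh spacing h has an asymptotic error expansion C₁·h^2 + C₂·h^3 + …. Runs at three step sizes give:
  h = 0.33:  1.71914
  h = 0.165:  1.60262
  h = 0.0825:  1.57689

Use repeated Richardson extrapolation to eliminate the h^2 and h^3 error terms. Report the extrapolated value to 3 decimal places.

1.569

First eliminate the h^2 term (factor 2^2 = 4):
  B₁ = (4·1.60262 − 1.71914)/3 = 1.56378
  B₂ = (4·1.57689 − 1.60262)/3 = 1.56831
Then eliminate the h^3 term (factor 2^3 = 8):
  (8·1.56831 − 1.56378)/7 = 1.56896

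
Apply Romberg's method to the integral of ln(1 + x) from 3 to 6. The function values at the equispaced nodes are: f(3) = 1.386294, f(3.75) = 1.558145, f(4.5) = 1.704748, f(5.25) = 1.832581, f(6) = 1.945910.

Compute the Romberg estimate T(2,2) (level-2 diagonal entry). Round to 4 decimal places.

5.0762

T(0,0) (trapezoid, 1 panel, h=3.0000): 4.998306
T(1,0) (trapezoid, 2 panels, h=1.5000): 5.056275
T(2,0) (trapezoid, 4 panels, h=0.7500): 5.071182
T(1,1) = 5.056275 + (5.056275 − 4.998306)/3 = 5.075598
T(2,1) = 5.071182 + (5.071182 − 5.056275)/3 = 5.076151
T(2,2) = 5.076151 + (5.076151 − 5.075598)/15 = 5.076188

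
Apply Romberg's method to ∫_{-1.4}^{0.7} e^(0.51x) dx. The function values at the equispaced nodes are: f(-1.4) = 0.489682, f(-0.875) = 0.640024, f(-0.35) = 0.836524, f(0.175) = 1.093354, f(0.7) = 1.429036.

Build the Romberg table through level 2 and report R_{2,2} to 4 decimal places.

1.8419

R_{0,0} (trapezoid, 1 panel, h=2.1000): 2.014654
R_{1,0} (trapezoid, 2 panels, h=1.0500): 1.885677
R_{2,0} (trapezoid, 4 panels, h=0.5250): 1.852862
R_{1,1} = 1.885677 + (1.885677 − 2.014654)/3 = 1.842685
R_{2,1} = 1.852862 + (1.852862 − 1.885677)/3 = 1.841924
R_{2,2} = 1.841924 + (1.841924 − 1.842685)/15 = 1.841873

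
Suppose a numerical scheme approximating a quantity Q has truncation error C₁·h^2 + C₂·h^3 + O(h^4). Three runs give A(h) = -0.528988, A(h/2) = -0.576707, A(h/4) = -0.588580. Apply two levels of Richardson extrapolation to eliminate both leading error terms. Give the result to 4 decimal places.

First eliminate the h^2 term (factor 2^2 = 4):
  B₁ = (4·(-0.576707) − (-0.528988))/3 = -0.592613
  B₂ = (4·(-0.588580) − (-0.576707))/3 = -0.592538
Then eliminate the h^3 term (factor 2^3 = 8):
  (8·(-0.592538) − (-0.592613))/7 = -0.592527

-0.5925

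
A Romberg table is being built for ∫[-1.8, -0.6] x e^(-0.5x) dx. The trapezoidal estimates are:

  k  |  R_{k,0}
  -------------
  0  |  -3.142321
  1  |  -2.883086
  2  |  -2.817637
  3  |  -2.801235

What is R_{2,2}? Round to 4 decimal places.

Richardson extrapolation on the trapezoidal column (denominator 4−1=3):
R_{1,1} = -2.883086 + (-2.883086 − (-3.142321))/3 = -2.796674
R_{2,1} = -2.817637 + (-2.817637 − (-2.883086))/3 = -2.795821
R_{2,2} = -2.795821 + (-2.795821 − (-2.796674))/15 = -2.795764

-2.7958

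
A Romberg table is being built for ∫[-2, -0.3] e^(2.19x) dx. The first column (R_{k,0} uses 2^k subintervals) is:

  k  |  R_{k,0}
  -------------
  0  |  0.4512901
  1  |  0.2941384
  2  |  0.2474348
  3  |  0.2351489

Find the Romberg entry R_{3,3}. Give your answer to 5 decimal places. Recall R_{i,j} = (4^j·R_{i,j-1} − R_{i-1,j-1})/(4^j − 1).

0.23100

Richardson extrapolation on the trapezoidal column (denominator 4−1=3):
R_{1,1} = 0.2941384 + (0.2941384 − 0.4512901)/3 = 0.2417545
R_{2,1} = (4·0.2474348 − 0.2941384) / 3 = 0.2318669
R_{3,1} = (4·0.2351489 − 0.2474348) / 3 = 0.2310536
R_{2,2} = (16·0.2318669 − 0.2417545) / 15 = 0.2312077
R_{3,2} = (16·0.2310536 − 0.2318669) / 15 = 0.2309994
R_{3,3} = (64·0.2309994 − 0.2312077) / 63 = 0.2309961
(Column j=1 coincides with Simpson's rule on the same nodes.)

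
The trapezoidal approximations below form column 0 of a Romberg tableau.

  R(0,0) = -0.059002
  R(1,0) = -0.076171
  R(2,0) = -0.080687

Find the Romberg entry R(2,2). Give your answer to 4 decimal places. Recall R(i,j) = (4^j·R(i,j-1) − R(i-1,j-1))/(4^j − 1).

Richardson extrapolation on the trapezoidal column (denominator 4−1=3):
R(1,1) = (4·(-0.076171) − (-0.059002)) / 3 = -0.081894
R(2,1) = -0.080687 + (-0.080687 − (-0.076171))/3 = -0.082192
R(2,2) = (16·(-0.082192) − (-0.081894)) / 15 = -0.082212
(Column j=1 coincides with Simpson's rule on the same nodes.)

-0.0822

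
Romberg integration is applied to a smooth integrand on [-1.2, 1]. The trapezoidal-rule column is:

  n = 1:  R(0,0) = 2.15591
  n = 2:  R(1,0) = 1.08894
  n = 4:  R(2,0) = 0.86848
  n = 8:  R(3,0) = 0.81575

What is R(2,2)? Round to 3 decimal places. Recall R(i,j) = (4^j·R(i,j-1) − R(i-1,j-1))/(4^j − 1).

0.799

Richardson extrapolation on the trapezoidal column (denominator 4−1=3):
R(1,1) = (4·1.08894 − 2.15591) / 3 = 0.73328
R(2,1) = (4·0.86848 − 1.08894) / 3 = 0.79499
R(2,2) = (16·0.79499 − 0.73328) / 15 = 0.79910
(Column j=1 coincides with Simpson's rule on the same nodes.)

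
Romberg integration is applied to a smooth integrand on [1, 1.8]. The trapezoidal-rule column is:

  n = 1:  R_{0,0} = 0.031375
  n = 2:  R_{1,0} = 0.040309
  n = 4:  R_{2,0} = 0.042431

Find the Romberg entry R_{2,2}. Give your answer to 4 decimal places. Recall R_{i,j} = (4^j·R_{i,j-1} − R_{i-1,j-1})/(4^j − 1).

0.0431

R_{1,1} = (4·0.040309 − 0.031375) / 3 = 0.043287
R_{2,1} = 0.042431 + (0.042431 − 0.040309)/3 = 0.043138
R_{2,2} = 0.043138 + (0.043138 − 0.043287)/15 = 0.043128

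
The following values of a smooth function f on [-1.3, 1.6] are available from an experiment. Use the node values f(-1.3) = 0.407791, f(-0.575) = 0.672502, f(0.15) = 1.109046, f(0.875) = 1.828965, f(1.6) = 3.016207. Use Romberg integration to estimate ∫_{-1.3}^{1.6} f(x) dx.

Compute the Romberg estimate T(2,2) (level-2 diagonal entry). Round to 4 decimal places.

T(0,0) (trapezoid, 1 panel, h=2.9000): 4.964797
T(1,0) (trapezoid, 2 panels, h=1.4500): 4.090515
T(2,0) (trapezoid, 4 panels, h=0.7250): 3.858821
T(1,1) = 4.090515 + (4.090515 − 4.964797)/3 = 3.799088
T(2,1) = 3.858821 + (3.858821 − 4.090515)/3 = 3.781590
T(2,2) = 3.781590 + (3.781590 − 3.799088)/15 = 3.780423

3.7804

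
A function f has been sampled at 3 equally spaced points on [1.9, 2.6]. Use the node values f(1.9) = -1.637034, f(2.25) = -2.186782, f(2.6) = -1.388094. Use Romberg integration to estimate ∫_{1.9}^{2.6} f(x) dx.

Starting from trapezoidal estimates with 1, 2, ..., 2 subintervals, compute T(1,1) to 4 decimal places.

T(0,0) (trapezoid, 1 panel, h=0.7000): -1.058795
T(1,0) (trapezoid, 2 panels, h=0.3500): -1.294771
T(1,1) = -1.294771 + (-1.294771 − (-1.058795))/3 = -1.373430

-1.3734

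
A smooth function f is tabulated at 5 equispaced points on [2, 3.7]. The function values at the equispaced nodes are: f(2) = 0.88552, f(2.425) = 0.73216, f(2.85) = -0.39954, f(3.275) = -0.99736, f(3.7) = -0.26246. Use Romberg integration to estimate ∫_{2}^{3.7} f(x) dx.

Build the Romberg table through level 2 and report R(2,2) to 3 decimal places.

-0.168

R(0,0) (trapezoid, 1 panel, h=1.7000): 0.52960
R(1,0) (trapezoid, 2 panels, h=0.8500): -0.07481
R(2,0) (trapezoid, 4 panels, h=0.4250): -0.15011
R(1,1) = -0.07481 + (-0.07481 − 0.52960)/3 = -0.27628
R(2,1) = -0.15011 + (-0.15011 − (-0.07481))/3 = -0.17521
R(2,2) = -0.17521 + (-0.17521 − (-0.27628))/15 = -0.16847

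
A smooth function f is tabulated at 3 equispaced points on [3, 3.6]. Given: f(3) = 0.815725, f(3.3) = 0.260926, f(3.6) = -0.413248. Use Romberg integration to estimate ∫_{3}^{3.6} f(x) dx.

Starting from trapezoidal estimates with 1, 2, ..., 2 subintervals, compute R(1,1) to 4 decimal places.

0.1446

R(0,0) (trapezoid, 1 panel, h=0.6000): 0.120743
R(1,0) (trapezoid, 2 panels, h=0.3000): 0.138649
R(1,1) = 0.138649 + (0.138649 − 0.120743)/3 = 0.144618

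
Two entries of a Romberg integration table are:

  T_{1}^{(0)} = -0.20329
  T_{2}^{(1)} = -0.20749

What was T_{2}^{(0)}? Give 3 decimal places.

From T_{2}^{(1)} = (4·T_{2}^{(0)} − T_{1}^{(0)})/3, solve for T_{2}^{(0)}:
4·T_{2}^{(0)} = 3·(-0.20749) + (-0.20329) = -0.82576
T_{2}^{(0)} = -0.20644

-0.206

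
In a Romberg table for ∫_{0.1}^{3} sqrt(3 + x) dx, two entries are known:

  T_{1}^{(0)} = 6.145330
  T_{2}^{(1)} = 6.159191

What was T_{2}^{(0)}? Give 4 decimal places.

6.1557

From T_{2}^{(1)} = (4·T_{2}^{(0)} − T_{1}^{(0)})/3, solve for T_{2}^{(0)}:
4·T_{2}^{(0)} = 3·6.159191 + 6.145330 = 24.622903
T_{2}^{(0)} = 6.155726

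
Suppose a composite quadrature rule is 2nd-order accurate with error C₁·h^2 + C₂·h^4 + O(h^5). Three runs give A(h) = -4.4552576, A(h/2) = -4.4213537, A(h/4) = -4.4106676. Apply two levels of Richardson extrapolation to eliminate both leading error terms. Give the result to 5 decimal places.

-4.40691

First eliminate the h^2 term (factor 2^2 = 4):
  B₁ = (4·(-4.4213537) − (-4.4552576))/3 = -4.4100524
  B₂ = (4·(-4.4106676) − (-4.4213537))/3 = -4.4071056
Then eliminate the h^4 term (factor 2^4 = 16):
  (16·(-4.4071056) − (-4.4100524))/15 = -4.4069091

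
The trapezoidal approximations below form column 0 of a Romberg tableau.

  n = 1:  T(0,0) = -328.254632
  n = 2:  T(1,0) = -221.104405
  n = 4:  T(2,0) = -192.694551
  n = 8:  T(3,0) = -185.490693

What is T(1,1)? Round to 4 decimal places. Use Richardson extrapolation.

Richardson extrapolation on the trapezoidal column (denominator 4−1=3):
T(1,1) = (4·(-221.104405) − (-328.254632)) / 3 = -185.387663
(Column j=1 coincides with Simpson's rule on the same nodes.)

-185.3877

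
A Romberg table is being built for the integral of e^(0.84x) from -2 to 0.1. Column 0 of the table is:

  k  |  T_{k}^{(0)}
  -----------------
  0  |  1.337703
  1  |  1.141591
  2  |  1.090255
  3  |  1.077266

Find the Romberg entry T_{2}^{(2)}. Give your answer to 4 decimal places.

Richardson extrapolation on the trapezoidal column (denominator 4−1=3):
T_{1}^{(1)} = (4·1.141591 − 1.337703) / 3 = 1.076220
T_{2}^{(1)} = 1.090255 + (1.090255 − 1.141591)/3 = 1.073143
T_{2}^{(2)} = 1.073143 + (1.073143 − 1.076220)/15 = 1.072938

1.0729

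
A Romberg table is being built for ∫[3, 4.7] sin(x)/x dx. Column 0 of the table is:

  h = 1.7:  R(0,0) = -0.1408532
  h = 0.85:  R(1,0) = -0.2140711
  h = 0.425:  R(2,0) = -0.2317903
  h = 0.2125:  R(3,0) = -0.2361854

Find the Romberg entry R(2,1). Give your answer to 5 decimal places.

-0.23770

Richardson extrapolation on the trapezoidal column (denominator 4−1=3):
R(2,1) = (4·(-0.2317903) − (-0.2140711)) / 3 = -0.2376967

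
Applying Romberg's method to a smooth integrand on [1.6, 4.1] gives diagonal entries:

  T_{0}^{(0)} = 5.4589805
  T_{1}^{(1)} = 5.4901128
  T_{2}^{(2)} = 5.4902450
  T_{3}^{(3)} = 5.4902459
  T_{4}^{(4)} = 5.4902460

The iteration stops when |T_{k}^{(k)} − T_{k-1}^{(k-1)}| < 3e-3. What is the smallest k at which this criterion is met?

k = 2

|T_{1}^{(1)} − T_{0}^{(0)}| = 0.0311323 ≥ 3e-3
|T_{2}^{(2)} − T_{1}^{(1)}| = 0.0001322 < 3e-3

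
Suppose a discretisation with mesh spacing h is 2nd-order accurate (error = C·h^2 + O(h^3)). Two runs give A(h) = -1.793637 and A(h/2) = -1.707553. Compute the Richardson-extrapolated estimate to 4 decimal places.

Extrapolated value = (4·A(h/2) − A(h)) / (4 − 1)
= (4·(-1.707553) − (-1.793637)) / 3
= -5.036575 / 3 = -1.678858

-1.6789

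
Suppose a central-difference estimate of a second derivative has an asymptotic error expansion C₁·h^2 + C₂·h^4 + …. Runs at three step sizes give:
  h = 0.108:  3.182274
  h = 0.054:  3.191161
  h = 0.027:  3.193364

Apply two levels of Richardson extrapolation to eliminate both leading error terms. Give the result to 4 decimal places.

First eliminate the h^2 term (factor 2^2 = 4):
  B₁ = (4·3.191161 − 3.182274)/3 = 3.194123
  B₂ = (4·3.193364 − 3.191161)/3 = 3.194098
Then eliminate the h^4 term (factor 2^4 = 16):
  (16·3.194098 − 3.194123)/15 = 3.194096

3.1941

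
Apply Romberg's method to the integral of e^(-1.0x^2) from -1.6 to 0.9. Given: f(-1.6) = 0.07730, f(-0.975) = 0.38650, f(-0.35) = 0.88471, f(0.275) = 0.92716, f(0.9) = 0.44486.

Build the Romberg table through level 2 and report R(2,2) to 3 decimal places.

1.564

R(0,0) (trapezoid, 1 panel, h=2.5000): 0.65270
R(1,0) (trapezoid, 2 panels, h=1.2500): 1.43224
R(2,0) (trapezoid, 4 panels, h=0.6250): 1.53716
R(1,1) = 1.43224 + (1.43224 − 0.65270)/3 = 1.69209
R(2,1) = 1.53716 + (1.53716 − 1.43224)/3 = 1.57213
R(2,2) = 1.57213 + (1.57213 − 1.69209)/15 = 1.56413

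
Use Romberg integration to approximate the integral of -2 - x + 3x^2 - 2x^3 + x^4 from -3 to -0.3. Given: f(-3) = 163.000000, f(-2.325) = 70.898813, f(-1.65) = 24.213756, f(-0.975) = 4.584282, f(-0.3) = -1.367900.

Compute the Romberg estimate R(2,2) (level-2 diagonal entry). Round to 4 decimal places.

115.1235

R(0,0) (trapezoid, 1 panel, h=2.7000): 218.203335
R(1,0) (trapezoid, 2 panels, h=1.3500): 141.790238
R(2,0) (trapezoid, 4 panels, h=0.6750): 121.846208
R(1,1) = 141.790238 + (141.790238 − 218.203335)/3 = 116.319206
R(2,1) = 121.846208 + (121.846208 − 141.790238)/3 = 115.198198
R(2,2) = 115.198198 + (115.198198 − 116.319206)/15 = 115.123464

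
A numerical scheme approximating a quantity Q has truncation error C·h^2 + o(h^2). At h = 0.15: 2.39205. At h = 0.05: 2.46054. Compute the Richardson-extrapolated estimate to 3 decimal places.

2.469

The leading error scales as h^2; refining by a factor of 3 reduces it by 3^2 = 9.
Extrapolated value = (9·A(h/3) − A(h)) / (9 − 1)
= (9·2.46054 − 2.39205) / 8
= 19.75281 / 8 = 2.46910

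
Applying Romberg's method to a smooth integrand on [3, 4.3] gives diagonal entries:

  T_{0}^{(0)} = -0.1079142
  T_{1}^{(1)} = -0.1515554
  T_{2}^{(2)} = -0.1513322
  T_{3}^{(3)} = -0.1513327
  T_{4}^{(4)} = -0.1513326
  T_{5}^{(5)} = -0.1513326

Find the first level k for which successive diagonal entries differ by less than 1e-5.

k = 3

|T_{1}^{(1)} − T_{0}^{(0)}| = 0.0436412 ≥ 1e-5
|T_{2}^{(2)} − T_{1}^{(1)}| = 0.0002232 ≥ 1e-5
|T_{3}^{(3)} − T_{2}^{(2)}| = 0.0000005 < 1e-5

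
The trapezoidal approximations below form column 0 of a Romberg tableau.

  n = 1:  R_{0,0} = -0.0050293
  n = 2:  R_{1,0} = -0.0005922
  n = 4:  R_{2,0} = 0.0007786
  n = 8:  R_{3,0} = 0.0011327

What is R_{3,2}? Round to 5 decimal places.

0.00125

Richardson extrapolation on the trapezoidal column (denominator 4−1=3):
R_{2,1} = (4·0.0007786 − (-0.0005922)) / 3 = 0.0012355
R_{3,1} = 0.0011327 + (0.0011327 − 0.0007786)/3 = 0.0012507
R_{3,2} = 0.0012507 + (0.0012507 − 0.0012355)/15 = 0.0012517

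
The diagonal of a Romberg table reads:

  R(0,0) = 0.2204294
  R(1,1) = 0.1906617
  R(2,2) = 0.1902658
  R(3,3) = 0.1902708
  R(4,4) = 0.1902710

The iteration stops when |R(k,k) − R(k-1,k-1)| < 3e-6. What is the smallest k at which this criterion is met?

|R(1,1) − R(0,0)| = 0.0297677 ≥ 3e-6
|R(2,2) − R(1,1)| = 0.0003959 ≥ 3e-6
|R(3,3) − R(2,2)| = 0.0000050 ≥ 3e-6
|R(4,4) − R(3,3)| = 0.0000002 < 3e-6

k = 4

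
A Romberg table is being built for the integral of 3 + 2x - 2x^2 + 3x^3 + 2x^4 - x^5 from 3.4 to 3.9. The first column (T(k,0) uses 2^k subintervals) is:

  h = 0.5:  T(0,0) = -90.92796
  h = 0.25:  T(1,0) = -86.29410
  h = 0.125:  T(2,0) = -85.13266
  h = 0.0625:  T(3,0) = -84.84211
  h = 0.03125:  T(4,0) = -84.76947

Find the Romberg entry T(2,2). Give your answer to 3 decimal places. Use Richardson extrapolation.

-84.745

Richardson extrapolation on the trapezoidal column (denominator 4−1=3):
T(1,1) = (4·(-86.29410) − (-90.92796)) / 3 = -84.74948
T(2,1) = -85.13266 + (-85.13266 − (-86.29410))/3 = -84.74551
T(2,2) = -84.74551 + (-84.74551 − (-84.74948))/15 = -84.74525
(Column j=1 coincides with Simpson's rule on the same nodes.)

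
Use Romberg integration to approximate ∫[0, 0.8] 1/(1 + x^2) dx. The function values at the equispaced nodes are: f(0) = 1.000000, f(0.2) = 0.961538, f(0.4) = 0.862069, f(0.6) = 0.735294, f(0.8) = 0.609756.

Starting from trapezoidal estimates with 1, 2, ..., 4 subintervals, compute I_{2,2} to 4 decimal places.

I_{0,0} (trapezoid, 1 panel, h=0.8000): 0.643902
I_{1,0} (trapezoid, 2 panels, h=0.4000): 0.666779
I_{2,0} (trapezoid, 4 panels, h=0.2000): 0.672756
I_{1,1} = 0.666779 + (0.666779 − 0.643902)/3 = 0.674405
I_{2,1} = 0.672756 + (0.672756 − 0.666779)/3 = 0.674748
I_{2,2} = 0.674748 + (0.674748 − 0.674405)/15 = 0.674771

0.6748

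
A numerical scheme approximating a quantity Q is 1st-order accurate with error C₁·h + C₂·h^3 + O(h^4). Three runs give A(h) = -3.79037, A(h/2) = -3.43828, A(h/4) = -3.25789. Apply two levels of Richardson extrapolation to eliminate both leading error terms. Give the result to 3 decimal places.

First eliminate the h term (factor 2^1 = 2):
  B₁ = (2·(-3.43828) − (-3.79037))/1 = -3.08619
  B₂ = (2·(-3.25789) − (-3.43828))/1 = -3.07750
Then eliminate the h^3 term (factor 2^3 = 8):
  (8·(-3.07750) − (-3.08619))/7 = -3.07626

-3.076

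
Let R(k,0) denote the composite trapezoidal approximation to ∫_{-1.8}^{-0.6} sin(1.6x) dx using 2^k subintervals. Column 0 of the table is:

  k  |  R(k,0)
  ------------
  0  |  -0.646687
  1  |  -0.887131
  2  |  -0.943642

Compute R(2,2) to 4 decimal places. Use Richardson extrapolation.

Richardson extrapolation on the trapezoidal column (denominator 4−1=3):
R(1,1) = (4·(-0.887131) − (-0.646687)) / 3 = -0.967279
R(2,1) = (4·(-0.943642) − (-0.887131)) / 3 = -0.962479
R(2,2) = -0.962479 + (-0.962479 − (-0.967279))/15 = -0.962159

-0.9622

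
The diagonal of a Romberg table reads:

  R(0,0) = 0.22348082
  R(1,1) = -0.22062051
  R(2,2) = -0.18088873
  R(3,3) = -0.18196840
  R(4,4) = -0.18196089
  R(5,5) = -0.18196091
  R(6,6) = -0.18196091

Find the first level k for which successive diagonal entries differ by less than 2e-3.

k = 3

|R(1,1) − R(0,0)| = 0.44410133 ≥ 2e-3
|R(2,2) − R(1,1)| = 0.03973178 ≥ 2e-3
|R(3,3) − R(2,2)| = 0.00107967 < 2e-3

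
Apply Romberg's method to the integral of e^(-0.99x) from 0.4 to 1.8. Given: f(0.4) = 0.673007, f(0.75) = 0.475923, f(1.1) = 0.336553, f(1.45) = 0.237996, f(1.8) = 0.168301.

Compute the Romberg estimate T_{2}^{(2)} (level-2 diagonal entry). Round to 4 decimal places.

0.5098

T_{0}^{(0)} (trapezoid, 1 panel, h=1.4000): 0.588916
T_{1}^{(0)} (trapezoid, 2 panels, h=0.7000): 0.530045
T_{2}^{(0)} (trapezoid, 4 panels, h=0.3500): 0.514894
T_{1}^{(1)} = 0.530045 + (0.530045 − 0.588916)/3 = 0.510421
T_{2}^{(1)} = 0.514894 + (0.514894 − 0.530045)/3 = 0.509844
T_{2}^{(2)} = 0.509844 + (0.509844 − 0.510421)/15 = 0.509806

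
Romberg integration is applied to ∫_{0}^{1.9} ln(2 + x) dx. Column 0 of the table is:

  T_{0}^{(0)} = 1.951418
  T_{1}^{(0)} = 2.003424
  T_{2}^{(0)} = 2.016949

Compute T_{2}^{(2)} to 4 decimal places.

2.0215

T_{1}^{(1)} = (4·2.003424 − 1.951418) / 3 = 2.020759
T_{2}^{(1)} = 2.016949 + (2.016949 − 2.003424)/3 = 2.021457
T_{2}^{(2)} = 2.021457 + (2.021457 − 2.020759)/15 = 2.021504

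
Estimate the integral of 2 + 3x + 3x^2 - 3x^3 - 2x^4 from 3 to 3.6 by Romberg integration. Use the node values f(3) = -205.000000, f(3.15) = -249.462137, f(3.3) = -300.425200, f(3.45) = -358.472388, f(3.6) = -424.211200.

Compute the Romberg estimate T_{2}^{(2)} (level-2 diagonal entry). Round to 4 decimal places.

T_{0}^{(0)} (trapezoid, 1 panel, h=0.6000): -188.763360
T_{1}^{(0)} (trapezoid, 2 panels, h=0.3000): -184.509240
T_{2}^{(0)} (trapezoid, 4 panels, h=0.1500): -183.444799
T_{1}^{(1)} = -184.509240 + (-184.509240 − (-188.763360))/3 = -183.091200
T_{2}^{(1)} = -183.444799 + (-183.444799 − (-184.509240))/3 = -183.089985
T_{2}^{(2)} = -183.089985 + (-183.089985 − (-183.091200))/15 = -183.089904

-183.0899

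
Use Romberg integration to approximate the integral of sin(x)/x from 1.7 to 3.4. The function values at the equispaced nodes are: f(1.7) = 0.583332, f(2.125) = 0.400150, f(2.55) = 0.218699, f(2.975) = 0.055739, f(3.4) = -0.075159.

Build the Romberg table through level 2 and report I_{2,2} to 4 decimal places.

0.3923

I_{0,0} (trapezoid, 1 panel, h=1.7000): 0.431947
I_{1,0} (trapezoid, 2 panels, h=0.8500): 0.401868
I_{2,0} (trapezoid, 4 panels, h=0.4250): 0.394687
I_{1,1} = 0.401868 + (0.401868 − 0.431947)/3 = 0.391842
I_{2,1} = 0.394687 + (0.394687 − 0.401868)/3 = 0.392293
I_{2,2} = 0.392293 + (0.392293 − 0.391842)/15 = 0.392323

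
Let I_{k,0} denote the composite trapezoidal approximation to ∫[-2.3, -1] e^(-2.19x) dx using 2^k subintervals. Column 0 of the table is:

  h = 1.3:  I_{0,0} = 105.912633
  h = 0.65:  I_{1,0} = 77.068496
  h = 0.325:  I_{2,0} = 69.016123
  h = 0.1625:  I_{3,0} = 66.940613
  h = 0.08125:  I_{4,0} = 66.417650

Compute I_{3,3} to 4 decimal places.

66.2430

I_{1,1} = (4·77.068496 − 105.912633) / 3 = 67.453784
I_{2,1} = 69.016123 + (69.016123 − 77.068496)/3 = 66.331999
I_{3,1} = 66.940613 + (66.940613 − 69.016123)/3 = 66.248776
I_{2,2} = (16·66.331999 − 67.453784) / 15 = 66.257213
I_{3,2} = 66.248776 + (66.248776 − 66.331999)/15 = 66.243228
I_{3,3} = (64·66.243228 − 66.257213) / 63 = 66.243006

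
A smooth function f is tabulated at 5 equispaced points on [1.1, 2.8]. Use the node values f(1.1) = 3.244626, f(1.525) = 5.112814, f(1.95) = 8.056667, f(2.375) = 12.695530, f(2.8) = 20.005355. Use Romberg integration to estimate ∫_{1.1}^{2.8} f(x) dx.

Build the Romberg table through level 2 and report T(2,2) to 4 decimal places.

15.6645

T(0,0) (trapezoid, 1 panel, h=1.7000): 19.762484
T(1,0) (trapezoid, 2 panels, h=0.8500): 16.729409
T(2,0) (trapezoid, 4 panels, h=0.4250): 15.933251
T(1,1) = 16.729409 + (16.729409 − 19.762484)/3 = 15.718384
T(2,1) = 15.933251 + (15.933251 − 16.729409)/3 = 15.667865
T(2,2) = 15.667865 + (15.667865 − 15.718384)/15 = 15.664497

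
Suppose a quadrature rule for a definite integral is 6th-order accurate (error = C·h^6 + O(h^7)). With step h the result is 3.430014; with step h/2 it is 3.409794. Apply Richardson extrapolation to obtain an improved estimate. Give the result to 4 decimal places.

Extrapolated value = (64·A(h/2) − A(h)) / (64 − 1)
= (64·3.409794 − 3.430014) / 63
= 214.796802 / 63 = 3.409473

3.4095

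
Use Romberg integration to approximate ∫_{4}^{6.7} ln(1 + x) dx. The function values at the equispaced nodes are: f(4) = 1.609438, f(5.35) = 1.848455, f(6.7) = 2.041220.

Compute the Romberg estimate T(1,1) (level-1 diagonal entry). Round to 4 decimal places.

4.9700

T(0,0) (trapezoid, 1 panel, h=2.7000): 4.928388
T(1,0) (trapezoid, 2 panels, h=1.3500): 4.959608
T(1,1) = 4.959608 + (4.959608 − 4.928388)/3 = 4.970015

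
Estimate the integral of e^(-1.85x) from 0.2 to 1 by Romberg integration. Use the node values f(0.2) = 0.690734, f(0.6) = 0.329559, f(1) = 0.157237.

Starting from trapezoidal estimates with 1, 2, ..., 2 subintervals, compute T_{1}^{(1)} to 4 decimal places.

0.2888

T_{0}^{(0)} (trapezoid, 1 panel, h=0.8000): 0.339188
T_{1}^{(0)} (trapezoid, 2 panels, h=0.4000): 0.301418
T_{1}^{(1)} = 0.301418 + (0.301418 − 0.339188)/3 = 0.288828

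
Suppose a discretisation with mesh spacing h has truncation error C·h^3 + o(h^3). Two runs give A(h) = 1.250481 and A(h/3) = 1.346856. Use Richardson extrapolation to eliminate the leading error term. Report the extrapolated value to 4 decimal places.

1.3506

The leading error scales as h^3; refining by a factor of 3 reduces it by 3^3 = 27.
Extrapolated value = (27·A(h/3) − A(h)) / (27 − 1)
= (27·1.346856 − 1.250481) / 26
= 35.114631 / 26 = 1.350563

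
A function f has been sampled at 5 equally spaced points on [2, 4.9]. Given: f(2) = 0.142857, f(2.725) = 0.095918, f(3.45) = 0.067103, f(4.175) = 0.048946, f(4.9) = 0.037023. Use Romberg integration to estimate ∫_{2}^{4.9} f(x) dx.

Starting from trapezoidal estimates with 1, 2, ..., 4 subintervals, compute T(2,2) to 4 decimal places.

0.2159

T(0,0) (trapezoid, 1 panel, h=2.9000): 0.260826
T(1,0) (trapezoid, 2 panels, h=1.4500): 0.227712
T(2,0) (trapezoid, 4 panels, h=0.7250): 0.218883
T(1,1) = 0.227712 + (0.227712 − 0.260826)/3 = 0.216674
T(2,1) = 0.218883 + (0.218883 − 0.227712)/3 = 0.215940
T(2,2) = 0.215940 + (0.215940 − 0.216674)/15 = 0.215891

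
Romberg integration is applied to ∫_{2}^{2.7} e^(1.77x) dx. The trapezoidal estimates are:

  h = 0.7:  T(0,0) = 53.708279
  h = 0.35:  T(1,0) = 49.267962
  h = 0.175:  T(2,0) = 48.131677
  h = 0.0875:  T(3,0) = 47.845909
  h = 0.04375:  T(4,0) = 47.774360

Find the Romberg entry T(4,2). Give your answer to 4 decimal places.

Richardson extrapolation on the trapezoidal column (denominator 4−1=3):
T(3,1) = 47.845909 + (47.845909 − 48.131677)/3 = 47.750653
T(4,1) = 47.774360 + (47.774360 − 47.845909)/3 = 47.750510
T(4,2) = 47.750510 + (47.750510 − 47.750653)/15 = 47.750500

47.7505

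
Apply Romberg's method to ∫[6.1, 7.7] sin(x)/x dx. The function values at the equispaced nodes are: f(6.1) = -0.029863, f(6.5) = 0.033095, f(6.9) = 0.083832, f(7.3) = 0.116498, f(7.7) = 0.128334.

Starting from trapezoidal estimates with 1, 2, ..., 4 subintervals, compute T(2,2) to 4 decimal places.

T(0,0) (trapezoid, 1 panel, h=1.6000): 0.078777
T(1,0) (trapezoid, 2 panels, h=0.8000): 0.106454
T(2,0) (trapezoid, 4 panels, h=0.4000): 0.113064
T(1,1) = 0.106454 + (0.106454 − 0.078777)/3 = 0.115680
T(2,1) = 0.113064 + (0.113064 − 0.106454)/3 = 0.115267
T(2,2) = 0.115267 + (0.115267 − 0.115680)/15 = 0.115239

0.1152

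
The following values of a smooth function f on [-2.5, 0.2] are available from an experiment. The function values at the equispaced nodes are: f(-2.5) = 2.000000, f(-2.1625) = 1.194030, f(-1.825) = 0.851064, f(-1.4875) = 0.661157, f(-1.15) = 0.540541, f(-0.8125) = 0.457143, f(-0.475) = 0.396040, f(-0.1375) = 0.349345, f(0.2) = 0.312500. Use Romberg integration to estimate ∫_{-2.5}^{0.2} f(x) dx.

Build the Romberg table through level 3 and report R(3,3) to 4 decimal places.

1.8581

R(0,0) (trapezoid, 1 panel, h=2.7000): 3.121875
R(1,0) (trapezoid, 2 panels, h=1.3500): 2.290668
R(2,0) (trapezoid, 4 panels, h=0.6750): 1.987129
R(3,0) (trapezoid, 8 panels, h=0.3375): 1.891880
R(1,1) = 2.290668 + (2.290668 − 3.121875)/3 = 2.013599
R(2,1) = 1.987129 + (1.987129 − 2.290668)/3 = 1.885949
R(3,1) = 1.891880 + (1.891880 − 1.987129)/3 = 1.860130
R(2,2) = 1.885949 + (1.885949 − 2.013599)/15 = 1.877439
R(3,2) = 1.860130 + (1.860130 − 1.885949)/15 = 1.858409
R(3,3) = 1.858409 + (1.858409 − 1.877439)/63 = 1.858107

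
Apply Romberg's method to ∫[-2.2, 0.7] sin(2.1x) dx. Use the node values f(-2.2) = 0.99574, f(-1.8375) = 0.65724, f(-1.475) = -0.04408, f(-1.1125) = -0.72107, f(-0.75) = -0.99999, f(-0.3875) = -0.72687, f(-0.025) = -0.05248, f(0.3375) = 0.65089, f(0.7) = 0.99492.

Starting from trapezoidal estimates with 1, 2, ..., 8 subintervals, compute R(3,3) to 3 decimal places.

R(0,0) (trapezoid, 1 panel, h=2.9000): 2.88646
R(1,0) (trapezoid, 2 panels, h=1.4500): -0.00676
R(2,0) (trapezoid, 4 panels, h=0.7250): -0.07338
R(3,0) (trapezoid, 8 panels, h=0.3625): -0.08737
R(1,1) = -0.00676 + (-0.00676 − 2.88646)/3 = -0.97117
R(2,1) = -0.07338 + (-0.07338 − (-0.00676))/3 = -0.09559
R(3,1) = -0.08737 + (-0.08737 − (-0.07338))/3 = -0.09203
R(2,2) = -0.09559 + (-0.09559 − (-0.97117))/15 = -0.03722
R(3,2) = -0.09203 + (-0.09203 − (-0.09559))/15 = -0.09179
R(3,3) = -0.09179 + (-0.09179 − (-0.03722))/63 = -0.09266

-0.093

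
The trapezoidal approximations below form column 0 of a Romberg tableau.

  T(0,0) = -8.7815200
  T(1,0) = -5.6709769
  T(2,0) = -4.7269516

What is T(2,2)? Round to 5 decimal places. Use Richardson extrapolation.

-4.39749

T(1,1) = -5.6709769 + (-5.6709769 − (-8.7815200))/3 = -4.6341292
T(2,1) = -4.7269516 + (-4.7269516 − (-5.6709769))/3 = -4.4122765
T(2,2) = (16·(-4.4122765) − (-4.6341292)) / 15 = -4.3974863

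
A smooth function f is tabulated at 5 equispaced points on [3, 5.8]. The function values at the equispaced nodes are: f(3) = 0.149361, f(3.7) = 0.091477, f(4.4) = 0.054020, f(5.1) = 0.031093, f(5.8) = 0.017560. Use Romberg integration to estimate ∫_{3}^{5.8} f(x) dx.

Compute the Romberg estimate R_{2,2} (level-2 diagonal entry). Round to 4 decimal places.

0.1785

R_{0,0} (trapezoid, 1 panel, h=2.8000): 0.233689
R_{1,0} (trapezoid, 2 panels, h=1.4000): 0.192473
R_{2,0} (trapezoid, 4 panels, h=0.7000): 0.182035
R_{1,1} = 0.192473 + (0.192473 − 0.233689)/3 = 0.178734
R_{2,1} = 0.182035 + (0.182035 − 0.192473)/3 = 0.178556
R_{2,2} = 0.178556 + (0.178556 − 0.178734)/15 = 0.178544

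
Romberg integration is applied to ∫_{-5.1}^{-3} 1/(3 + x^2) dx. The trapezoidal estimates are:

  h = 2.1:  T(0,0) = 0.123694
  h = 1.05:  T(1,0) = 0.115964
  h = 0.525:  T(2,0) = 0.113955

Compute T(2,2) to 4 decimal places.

T(1,1) = (4·0.115964 − 0.123694) / 3 = 0.113387
T(2,1) = 0.113955 + (0.113955 − 0.115964)/3 = 0.113285
T(2,2) = (16·0.113285 − 0.113387) / 15 = 0.113278

0.1133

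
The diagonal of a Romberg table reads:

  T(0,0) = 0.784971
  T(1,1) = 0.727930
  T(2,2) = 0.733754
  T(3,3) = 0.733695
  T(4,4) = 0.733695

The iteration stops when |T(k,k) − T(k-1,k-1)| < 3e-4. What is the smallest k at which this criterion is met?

k = 3

|T(1,1) − T(0,0)| = 0.057041 ≥ 3e-4
|T(2,2) − T(1,1)| = 0.005824 ≥ 3e-4
|T(3,3) − T(2,2)| = 0.000059 < 3e-4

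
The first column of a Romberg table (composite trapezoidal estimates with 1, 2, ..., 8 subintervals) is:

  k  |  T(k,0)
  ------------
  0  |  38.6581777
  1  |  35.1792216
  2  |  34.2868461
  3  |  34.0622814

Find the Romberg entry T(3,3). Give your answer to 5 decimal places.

Richardson extrapolation on the trapezoidal column (denominator 4−1=3):
T(1,1) = (4·35.1792216 − 38.6581777) / 3 = 34.0195696
T(2,1) = (4·34.2868461 − 35.1792216) / 3 = 33.9893876
T(3,1) = (4·34.0622814 − 34.2868461) / 3 = 33.9874265
T(2,2) = 33.9893876 + (33.9893876 − 34.0195696)/15 = 33.9873755
T(3,2) = (16·33.9874265 − 33.9893876) / 15 = 33.9872958
T(3,3) = (64·33.9872958 − 33.9873755) / 63 = 33.9872945

33.98729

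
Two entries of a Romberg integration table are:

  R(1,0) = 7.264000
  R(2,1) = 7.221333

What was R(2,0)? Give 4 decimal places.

From R(2,1) = (4·R(2,0) − R(1,0))/3, solve for R(2,0):
4·R(2,0) = 3·7.221333 + 7.264000 = 28.927999
R(2,0) = 7.232000

7.2320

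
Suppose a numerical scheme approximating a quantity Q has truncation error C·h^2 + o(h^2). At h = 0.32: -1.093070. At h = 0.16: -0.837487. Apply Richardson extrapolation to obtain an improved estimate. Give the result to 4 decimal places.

Extrapolated value = (4·A(h/2) − A(h)) / (4 − 1)
= (4·(-0.837487) − (-1.093070)) / 3
= -2.256878 / 3 = -0.752293

-0.7523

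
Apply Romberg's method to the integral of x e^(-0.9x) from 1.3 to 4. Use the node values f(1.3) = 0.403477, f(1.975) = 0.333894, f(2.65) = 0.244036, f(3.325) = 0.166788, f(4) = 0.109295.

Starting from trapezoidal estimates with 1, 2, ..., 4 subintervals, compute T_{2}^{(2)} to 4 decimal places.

T_{0}^{(0)} (trapezoid, 1 panel, h=2.7000): 0.692242
T_{1}^{(0)} (trapezoid, 2 panels, h=1.3500): 0.675570
T_{2}^{(0)} (trapezoid, 4 panels, h=0.6750): 0.675745
T_{1}^{(1)} = 0.675570 + (0.675570 − 0.692242)/3 = 0.670013
T_{2}^{(1)} = 0.675745 + (0.675745 − 0.675570)/3 = 0.675803
T_{2}^{(2)} = 0.675803 + (0.675803 − 0.670013)/15 = 0.676189

0.6762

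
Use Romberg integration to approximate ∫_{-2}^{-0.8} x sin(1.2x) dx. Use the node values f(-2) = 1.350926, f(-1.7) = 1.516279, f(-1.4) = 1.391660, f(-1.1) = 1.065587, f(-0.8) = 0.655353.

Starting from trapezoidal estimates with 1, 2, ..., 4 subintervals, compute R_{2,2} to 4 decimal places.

R_{0,0} (trapezoid, 1 panel, h=1.2000): 1.203767
R_{1,0} (trapezoid, 2 panels, h=0.6000): 1.436880
R_{2,0} (trapezoid, 4 panels, h=0.3000): 1.493000
R_{1,1} = 1.436880 + (1.436880 − 1.203767)/3 = 1.514584
R_{2,1} = 1.493000 + (1.493000 − 1.436880)/3 = 1.511707
R_{2,2} = 1.511707 + (1.511707 − 1.514584)/15 = 1.511515

1.5115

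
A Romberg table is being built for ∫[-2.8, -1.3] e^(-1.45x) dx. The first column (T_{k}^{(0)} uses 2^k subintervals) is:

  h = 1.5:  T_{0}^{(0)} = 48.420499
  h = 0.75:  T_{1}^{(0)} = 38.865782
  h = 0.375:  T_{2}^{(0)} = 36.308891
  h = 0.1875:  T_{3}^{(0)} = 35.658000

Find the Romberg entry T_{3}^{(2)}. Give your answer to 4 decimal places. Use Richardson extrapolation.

35.4400

T_{2}^{(1)} = 36.308891 + (36.308891 − 38.865782)/3 = 35.456594
T_{3}^{(1)} = (4·35.658000 − 36.308891) / 3 = 35.441036
T_{3}^{(2)} = 35.441036 + (35.441036 − 35.456594)/15 = 35.439999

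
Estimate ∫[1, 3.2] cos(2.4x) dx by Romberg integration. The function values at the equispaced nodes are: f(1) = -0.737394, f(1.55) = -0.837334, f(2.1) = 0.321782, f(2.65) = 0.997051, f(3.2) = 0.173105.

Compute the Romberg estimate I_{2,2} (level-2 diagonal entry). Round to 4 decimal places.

0.1228

I_{0,0} (trapezoid, 1 panel, h=2.2000): -0.620718
I_{1,0} (trapezoid, 2 panels, h=1.1000): 0.043601
I_{2,0} (trapezoid, 4 panels, h=0.5500): 0.109645
I_{1,1} = 0.043601 + (0.043601 − (-0.620718))/3 = 0.265041
I_{2,1} = 0.109645 + (0.109645 − 0.043601)/3 = 0.131660
I_{2,2} = 0.131660 + (0.131660 − 0.265041)/15 = 0.122768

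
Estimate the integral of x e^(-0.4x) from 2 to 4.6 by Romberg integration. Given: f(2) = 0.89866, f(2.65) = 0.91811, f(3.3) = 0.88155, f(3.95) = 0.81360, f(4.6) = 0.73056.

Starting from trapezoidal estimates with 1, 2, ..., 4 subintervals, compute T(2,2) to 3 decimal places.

2.236

T(0,0) (trapezoid, 1 panel, h=2.6000): 2.11799
T(1,0) (trapezoid, 2 panels, h=1.3000): 2.20501
T(2,0) (trapezoid, 4 panels, h=0.6500): 2.22812
T(1,1) = 2.20501 + (2.20501 − 2.11799)/3 = 2.23402
T(2,1) = 2.22812 + (2.22812 − 2.20501)/3 = 2.23582
T(2,2) = 2.23582 + (2.23582 − 2.23402)/15 = 2.23594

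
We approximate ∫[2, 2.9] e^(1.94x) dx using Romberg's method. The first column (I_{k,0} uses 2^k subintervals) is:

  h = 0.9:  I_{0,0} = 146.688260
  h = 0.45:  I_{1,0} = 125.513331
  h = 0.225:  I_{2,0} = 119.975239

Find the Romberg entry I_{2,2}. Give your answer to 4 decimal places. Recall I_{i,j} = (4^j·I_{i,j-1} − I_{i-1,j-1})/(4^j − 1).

118.1075

I_{1,1} = (4·125.513331 − 146.688260) / 3 = 118.455021
I_{2,1} = (4·119.975239 − 125.513331) / 3 = 118.129208
I_{2,2} = 118.129208 + (118.129208 − 118.455021)/15 = 118.107487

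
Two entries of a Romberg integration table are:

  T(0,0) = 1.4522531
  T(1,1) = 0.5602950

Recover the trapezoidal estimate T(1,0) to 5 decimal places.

From T(1,1) = (4·T(1,0) − T(0,0))/3, solve for T(1,0):
4·T(1,0) = 3·0.5602950 + 1.4522531 = 3.1331381
T(1,0) = 0.7832845

0.78328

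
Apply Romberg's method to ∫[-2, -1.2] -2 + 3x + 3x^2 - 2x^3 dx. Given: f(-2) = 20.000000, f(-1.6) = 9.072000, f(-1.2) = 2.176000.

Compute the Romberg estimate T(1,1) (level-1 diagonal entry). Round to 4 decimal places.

7.7952

T(0,0) (trapezoid, 1 panel, h=0.8000): 8.870400
T(1,0) (trapezoid, 2 panels, h=0.4000): 8.064000
T(1,1) = 8.064000 + (8.064000 − 8.870400)/3 = 7.795200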